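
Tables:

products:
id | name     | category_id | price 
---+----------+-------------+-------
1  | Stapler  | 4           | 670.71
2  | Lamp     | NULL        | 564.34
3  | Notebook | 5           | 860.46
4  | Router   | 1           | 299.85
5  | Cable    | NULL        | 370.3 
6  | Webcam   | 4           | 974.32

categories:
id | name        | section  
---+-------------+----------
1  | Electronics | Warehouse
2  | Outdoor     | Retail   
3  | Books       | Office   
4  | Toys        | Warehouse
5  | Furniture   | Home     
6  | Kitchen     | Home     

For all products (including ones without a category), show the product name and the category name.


LEFT JOIN keeps every row from products (the left table); where category_id has no match in categories, the category columns become NULL. Walk through each product:
  - product 1 (Stapler): category_id=4 -> matches Toys
  - product 2 (Lamp): category_id=NULL, no match -> kept with NULL
  - product 3 (Notebook): category_id=5 -> matches Furniture
  - product 4 (Router): category_id=1 -> matches Electronics
  - product 5 (Cable): category_id=NULL, no match -> kept with NULL
  - product 6 (Webcam): category_id=4 -> matches Toys
All 6 rows appear; 2 have NULL category.

SQL:
SELECT a.name, b.name AS category
FROM products a
LEFT JOIN categories b ON a.category_id = b.id

Result:
name     | category   
---------+------------
Stapler  | Toys       
Lamp     | NULL       
Notebook | Furniture  
Router   | Electronics
Cable    | NULL       
Webcam   | Toys       


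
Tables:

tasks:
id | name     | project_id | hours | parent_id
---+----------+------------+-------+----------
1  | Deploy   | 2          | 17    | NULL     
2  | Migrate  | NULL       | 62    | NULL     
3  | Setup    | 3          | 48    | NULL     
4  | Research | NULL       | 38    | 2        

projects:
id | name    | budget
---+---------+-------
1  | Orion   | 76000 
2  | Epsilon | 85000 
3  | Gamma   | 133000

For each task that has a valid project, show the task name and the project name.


INNER JOIN keeps only tasks rows whose project_id matches an id in projects. Walk through each task:
  - task 1 (Deploy): project_id=2 -> matches Epsilon
  - task 2 (Migrate): project_id=NULL, no match -> dropped
  - task 3 (Setup): project_id=3 -> matches Gamma
  - task 4 (Research): project_id=NULL, no match -> dropped
So 2 of 4 rows are dropped.

SQL:
SELECT a.name, b.name AS project
FROM tasks a
INNER JOIN projects b ON a.project_id = b.id

Result:
name   | project
-------+--------
Deploy | Epsilon
Setup  | Gamma  


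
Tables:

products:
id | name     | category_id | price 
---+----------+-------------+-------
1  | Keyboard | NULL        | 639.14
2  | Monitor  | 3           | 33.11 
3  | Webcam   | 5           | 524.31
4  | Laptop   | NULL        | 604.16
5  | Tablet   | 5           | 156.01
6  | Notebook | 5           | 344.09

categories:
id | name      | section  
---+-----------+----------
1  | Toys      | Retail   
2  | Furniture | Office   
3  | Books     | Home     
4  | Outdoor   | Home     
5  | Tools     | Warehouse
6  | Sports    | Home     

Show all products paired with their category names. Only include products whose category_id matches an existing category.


INNER JOIN keeps only products rows whose category_id matches an id in categories. Walk through each product:
  - product 1 (Keyboard): category_id=NULL, no match -> dropped
  - product 2 (Monitor): category_id=3 -> matches Books
  - product 3 (Webcam): category_id=5 -> matches Tools
  - product 4 (Laptop): category_id=NULL, no match -> dropped
  - product 5 (Tablet): category_id=5 -> matches Tools
  - product 6 (Notebook): category_id=5 -> matches Tools
So 2 of 6 rows are dropped.

SQL:
SELECT a.name, b.name AS category
FROM products a
INNER JOIN categories b ON a.category_id = b.id

Result:
name     | category
---------+---------
Monitor  | Books   
Webcam   | Tools   
Tablet   | Tools   
Notebook | Tools   


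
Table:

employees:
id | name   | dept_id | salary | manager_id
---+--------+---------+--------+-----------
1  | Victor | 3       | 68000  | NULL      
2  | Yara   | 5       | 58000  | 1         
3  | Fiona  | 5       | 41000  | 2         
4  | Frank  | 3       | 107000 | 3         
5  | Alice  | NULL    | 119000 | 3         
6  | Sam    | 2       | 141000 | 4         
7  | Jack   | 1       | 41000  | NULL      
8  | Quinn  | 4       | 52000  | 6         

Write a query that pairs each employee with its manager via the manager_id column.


This is a self-join: employees is joined to a second copy of itself, matching each row's manager_id to another row's id. Use LEFT JOIN so rows with manager_id=NULL are kept.
  - employee 1 (Victor): manager_id=NULL -> NULL
  - employee 2 (Yara): manager_id=1 -> Victor
  - employee 3 (Fiona): manager_id=2 -> Yara
  - employee 4 (Frank): manager_id=3 -> Fiona
  - employee 5 (Alice): manager_id=3 -> Fiona
  - employee 6 (Sam): manager_id=4 -> Frank
  - employee 7 (Jack): manager_id=NULL -> NULL
  - employee 8 (Quinn): manager_id=6 -> Sam

SQL:
SELECT a.name AS item, b.name AS manager
FROM employees a
LEFT JOIN employees b ON a.manager_id = b.id

Result:
item   | manager
-------+--------
Victor | NULL   
Yara   | Victor 
Fiona  | Yara   
Frank  | Fiona  
Alice  | Fiona  
Sam    | Frank  
Jack   | NULL   
Quinn  | Sam    


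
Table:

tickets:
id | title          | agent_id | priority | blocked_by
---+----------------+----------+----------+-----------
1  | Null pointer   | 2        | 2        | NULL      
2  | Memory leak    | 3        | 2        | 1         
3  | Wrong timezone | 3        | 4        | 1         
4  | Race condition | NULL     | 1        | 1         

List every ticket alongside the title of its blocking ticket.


This is a self-join: tickets is joined to a second copy of itself, matching each row's blocked_by to another row's id. Use LEFT JOIN so rows with blocked_by=NULL are kept.
  - ticket 1 (Null pointer): blocked_by=NULL -> NULL
  - ticket 2 (Memory leak): blocked_by=1 -> Null pointer
  - ticket 3 (Wrong timezone): blocked_by=1 -> Null pointer
  - ticket 4 (Race condition): blocked_by=1 -> Null pointer

SQL:
SELECT a.title AS item, b.title AS blocked_by
FROM tickets a
LEFT JOIN tickets b ON a.blocked_by = b.id

Result:
item           | blocked_by  
---------------+-------------
Null pointer   | NULL        
Memory leak    | Null pointer
Wrong timezone | Null pointer
Race condition | Null pointer


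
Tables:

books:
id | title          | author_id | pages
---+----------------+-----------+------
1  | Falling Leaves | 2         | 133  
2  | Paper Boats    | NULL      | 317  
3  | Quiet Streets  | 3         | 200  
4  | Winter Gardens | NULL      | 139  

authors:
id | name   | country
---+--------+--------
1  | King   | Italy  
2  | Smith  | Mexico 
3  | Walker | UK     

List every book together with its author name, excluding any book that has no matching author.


INNER JOIN keeps only books rows whose author_id matches an id in authors. Walk through each book:
  - book 1 (Falling Leaves): author_id=2 -> matches Smith
  - book 2 (Paper Boats): author_id=NULL, no match -> dropped
  - book 3 (Quiet Streets): author_id=3 -> matches Walker
  - book 4 (Winter Gardens): author_id=NULL, no match -> dropped
So 2 of 4 rows are dropped.

SQL:
SELECT a.title, b.name AS author
FROM books a
INNER JOIN authors b ON a.author_id = b.id

Result:
title          | author
---------------+-------
Falling Leaves | Smith 
Quiet Streets  | Walker


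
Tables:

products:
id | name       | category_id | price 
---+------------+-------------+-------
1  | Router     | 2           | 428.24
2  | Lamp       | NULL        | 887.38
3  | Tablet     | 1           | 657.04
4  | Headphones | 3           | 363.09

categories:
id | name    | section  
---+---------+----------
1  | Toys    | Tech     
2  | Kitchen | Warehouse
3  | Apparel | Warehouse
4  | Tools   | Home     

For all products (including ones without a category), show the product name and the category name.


LEFT JOIN keeps every row from products (the left table); where category_id has no match in categories, the category columns become NULL. Walk through each product:
  - product 1 (Router): category_id=2 -> matches Kitchen
  - product 2 (Lamp): category_id=NULL, no match -> kept with NULL
  - product 3 (Tablet): category_id=1 -> matches Toys
  - product 4 (Headphones): category_id=3 -> matches Apparel
All 4 rows appear; 1 has NULL category.

SQL:
SELECT a.name, b.name AS category
FROM products a
LEFT JOIN categories b ON a.category_id = b.id

Result:
name       | category
-----------+---------
Router     | Kitchen 
Lamp       | NULL    
Tablet     | Toys    
Headphones | Apparel 


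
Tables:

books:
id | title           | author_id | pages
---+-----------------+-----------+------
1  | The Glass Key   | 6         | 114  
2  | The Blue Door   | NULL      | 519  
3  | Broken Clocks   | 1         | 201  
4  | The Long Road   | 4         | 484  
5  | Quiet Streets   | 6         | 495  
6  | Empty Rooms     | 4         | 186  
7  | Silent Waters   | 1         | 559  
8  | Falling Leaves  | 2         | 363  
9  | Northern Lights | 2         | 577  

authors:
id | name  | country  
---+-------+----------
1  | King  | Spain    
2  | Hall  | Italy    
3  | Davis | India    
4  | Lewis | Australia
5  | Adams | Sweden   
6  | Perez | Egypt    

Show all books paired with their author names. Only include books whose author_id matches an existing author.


INNER JOIN keeps only books rows whose author_id matches an id in authors. Walk through each book:
  - book 1 (The Glass Key): author_id=6 -> matches Perez
  - book 2 (The Blue Door): author_id=NULL, no match -> dropped
  - book 3 (Broken Clocks): author_id=1 -> matches King
  - book 4 (The Long Road): author_id=4 -> matches Lewis
  - book 5 (Quiet Streets): author_id=6 -> matches Perez
  - book 6 (Empty Rooms): author_id=4 -> matches Lewis
  - book 7 (Silent Waters): author_id=1 -> matches King
  - book 8 (Falling Leaves): author_id=2 -> matches Hall
  - book 9 (Northern Lights): author_id=2 -> matches Hall
So 1 of 9 rows is dropped.

SQL:
SELECT a.title, b.name AS author
FROM books a
INNER JOIN authors b ON a.author_id = b.id

Result:
title           | author
----------------+-------
The Glass Key   | Perez 
Broken Clocks   | King  
The Long Road   | Lewis 
Quiet Streets   | Perez 
Empty Rooms     | Lewis 
Silent Waters   | King  
Falling Leaves  | Hall  
Northern Lights | Hall  


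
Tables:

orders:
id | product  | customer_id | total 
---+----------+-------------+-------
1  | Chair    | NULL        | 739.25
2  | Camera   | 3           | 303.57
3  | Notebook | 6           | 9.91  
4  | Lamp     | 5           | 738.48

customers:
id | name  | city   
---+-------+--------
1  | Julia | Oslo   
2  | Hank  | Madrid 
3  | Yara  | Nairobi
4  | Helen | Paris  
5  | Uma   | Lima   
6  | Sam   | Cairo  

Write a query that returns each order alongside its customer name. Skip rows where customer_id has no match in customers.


INNER JOIN keeps only orders rows whose customer_id matches an id in customers. Walk through each order:
  - order 1 (Chair): customer_id=NULL, no match -> dropped
  - order 2 (Camera): customer_id=3 -> matches Yara
  - order 3 (Notebook): customer_id=6 -> matches Sam
  - order 4 (Lamp): customer_id=5 -> matches Uma
So 1 of 4 rows is dropped.

SQL:
SELECT a.product, b.name AS customer
FROM orders a
INNER JOIN customers b ON a.customer_id = b.id

Result:
product  | customer
---------+---------
Camera   | Yara    
Notebook | Sam     
Lamp     | Uma     


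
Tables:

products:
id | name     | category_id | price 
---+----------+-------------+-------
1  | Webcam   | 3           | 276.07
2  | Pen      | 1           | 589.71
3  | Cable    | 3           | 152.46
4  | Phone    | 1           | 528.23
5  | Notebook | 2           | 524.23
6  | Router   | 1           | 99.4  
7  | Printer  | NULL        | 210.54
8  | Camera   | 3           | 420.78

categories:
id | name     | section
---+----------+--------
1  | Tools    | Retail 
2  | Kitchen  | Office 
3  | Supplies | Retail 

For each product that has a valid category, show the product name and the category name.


INNER JOIN keeps only products rows whose category_id matches an id in categories. Walk through each product:
  - product 1 (Webcam): category_id=3 -> matches Supplies
  - product 2 (Pen): category_id=1 -> matches Tools
  - product 3 (Cable): category_id=3 -> matches Supplies
  - product 4 (Phone): category_id=1 -> matches Tools
  - product 5 (Notebook): category_id=2 -> matches Kitchen
  - product 6 (Router): category_id=1 -> matches Tools
  - product 7 (Printer): category_id=NULL, no match -> dropped
  - product 8 (Camera): category_id=3 -> matches Supplies
So 1 of 8 rows is dropped.

SQL:
SELECT a.name, b.name AS category
FROM products a
INNER JOIN categories b ON a.category_id = b.id

Result:
name     | category
---------+---------
Webcam   | Supplies
Pen      | Tools   
Cable    | Supplies
Phone    | Tools   
Notebook | Kitchen 
Router   | Tools   
Camera   | Supplies


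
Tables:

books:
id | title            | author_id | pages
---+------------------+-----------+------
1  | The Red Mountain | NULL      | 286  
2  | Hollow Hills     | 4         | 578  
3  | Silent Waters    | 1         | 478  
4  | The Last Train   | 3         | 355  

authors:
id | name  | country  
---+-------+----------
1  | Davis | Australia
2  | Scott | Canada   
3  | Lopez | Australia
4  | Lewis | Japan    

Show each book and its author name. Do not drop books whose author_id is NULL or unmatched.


LEFT JOIN keeps every row from books (the left table); where author_id has no match in authors, the author columns become NULL. Walk through each book:
  - book 1 (The Red Mountain): author_id=NULL, no match -> kept with NULL
  - book 2 (Hollow Hills): author_id=4 -> matches Lewis
  - book 3 (Silent Waters): author_id=1 -> matches Davis
  - book 4 (The Last Train): author_id=3 -> matches Lopez
All 4 rows appear; 1 has NULL author.

SQL:
SELECT a.title, b.name AS author
FROM books a
LEFT JOIN authors b ON a.author_id = b.id

Result:
title            | author
-----------------+-------
The Red Mountain | NULL  
Hollow Hills     | Lewis 
Silent Waters    | Davis 
The Last Train   | Lopez 


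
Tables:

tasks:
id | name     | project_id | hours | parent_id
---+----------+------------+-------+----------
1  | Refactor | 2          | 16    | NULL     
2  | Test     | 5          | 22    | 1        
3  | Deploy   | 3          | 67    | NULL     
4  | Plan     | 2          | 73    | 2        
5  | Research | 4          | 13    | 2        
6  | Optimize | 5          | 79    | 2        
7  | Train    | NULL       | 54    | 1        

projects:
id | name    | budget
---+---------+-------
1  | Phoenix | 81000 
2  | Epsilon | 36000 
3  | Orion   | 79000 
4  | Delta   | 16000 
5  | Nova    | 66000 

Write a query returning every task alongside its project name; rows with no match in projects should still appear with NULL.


LEFT JOIN keeps every row from tasks (the left table); where project_id has no match in projects, the project columns become NULL. Walk through each task:
  - task 1 (Refactor): project_id=2 -> matches Epsilon
  - task 2 (Test): project_id=5 -> matches Nova
  - task 3 (Deploy): project_id=3 -> matches Orion
  - task 4 (Plan): project_id=2 -> matches Epsilon
  - task 5 (Research): project_id=4 -> matches Delta
  - task 6 (Optimize): project_id=5 -> matches Nova
  - task 7 (Train): project_id=NULL, no match -> kept with NULL
All 7 rows appear; 1 has NULL project.

SQL:
SELECT a.name, b.name AS project
FROM tasks a
LEFT JOIN projects b ON a.project_id = b.id

Result:
name     | project
---------+--------
Refactor | Epsilon
Test     | Nova   
Deploy   | Orion  
Plan     | Epsilon
Research | Delta  
Optimize | Nova   
Train    | NULL   


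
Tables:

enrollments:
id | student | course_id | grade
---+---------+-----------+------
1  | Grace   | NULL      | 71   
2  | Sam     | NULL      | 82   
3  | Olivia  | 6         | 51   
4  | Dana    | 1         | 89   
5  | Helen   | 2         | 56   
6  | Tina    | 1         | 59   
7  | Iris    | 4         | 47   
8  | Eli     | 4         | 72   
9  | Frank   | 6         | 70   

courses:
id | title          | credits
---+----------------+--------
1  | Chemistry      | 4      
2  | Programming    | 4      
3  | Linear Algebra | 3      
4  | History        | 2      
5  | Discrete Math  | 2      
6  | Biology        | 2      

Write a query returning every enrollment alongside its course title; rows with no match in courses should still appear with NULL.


LEFT JOIN keeps every row from enrollments (the left table); where course_id has no match in courses, the course columns become NULL. Walk through each enrollment:
  - enrollment 1 (Grace): course_id=NULL, no match -> kept with NULL
  - enrollment 2 (Sam): course_id=NULL, no match -> kept with NULL
  - enrollment 3 (Olivia): course_id=6 -> matches Biology
  - enrollment 4 (Dana): course_id=1 -> matches Chemistry
  - enrollment 5 (Helen): course_id=2 -> matches Programming
  - enrollment 6 (Tina): course_id=1 -> matches Chemistry
  - enrollment 7 (Iris): course_id=4 -> matches History
  - enrollment 8 (Eli): course_id=4 -> matches History
  - enrollment 9 (Frank): course_id=6 -> matches Biology
All 9 rows appear; 2 have NULL course.

SQL:
SELECT a.student, b.title AS course
FROM enrollments a
LEFT JOIN courses b ON a.course_id = b.id

Result:
student | course     
--------+------------
Grace   | NULL       
Sam     | NULL       
Olivia  | Biology    
Dana    | Chemistry  
Helen   | Programming
Tina    | Chemistry  
Iris    | History    
Eli     | History    
Frank   | Biology    


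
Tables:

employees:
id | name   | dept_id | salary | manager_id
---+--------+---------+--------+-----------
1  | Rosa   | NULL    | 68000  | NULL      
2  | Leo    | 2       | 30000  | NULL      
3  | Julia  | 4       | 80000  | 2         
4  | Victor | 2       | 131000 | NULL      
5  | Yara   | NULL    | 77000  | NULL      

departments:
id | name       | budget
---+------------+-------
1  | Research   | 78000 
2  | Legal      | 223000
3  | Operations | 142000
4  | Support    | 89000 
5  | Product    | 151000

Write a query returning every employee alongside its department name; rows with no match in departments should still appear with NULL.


LEFT JOIN keeps every row from employees (the left table); where dept_id has no match in departments, the department columns become NULL. Walk through each employee:
  - employee 1 (Rosa): dept_id=NULL, no match -> kept with NULL
  - employee 2 (Leo): dept_id=2 -> matches Legal
  - employee 3 (Julia): dept_id=4 -> matches Support
  - employee 4 (Victor): dept_id=2 -> matches Legal
  - employee 5 (Yara): dept_id=NULL, no match -> kept with NULL
All 5 rows appear; 2 have NULL department.

SQL:
SELECT a.name, b.name AS department
FROM employees a
LEFT JOIN departments b ON a.dept_id = b.id

Result:
name   | department
-------+-----------
Rosa   | NULL      
Leo    | Legal     
Julia  | Support   
Victor | Legal     
Yara   | NULL      


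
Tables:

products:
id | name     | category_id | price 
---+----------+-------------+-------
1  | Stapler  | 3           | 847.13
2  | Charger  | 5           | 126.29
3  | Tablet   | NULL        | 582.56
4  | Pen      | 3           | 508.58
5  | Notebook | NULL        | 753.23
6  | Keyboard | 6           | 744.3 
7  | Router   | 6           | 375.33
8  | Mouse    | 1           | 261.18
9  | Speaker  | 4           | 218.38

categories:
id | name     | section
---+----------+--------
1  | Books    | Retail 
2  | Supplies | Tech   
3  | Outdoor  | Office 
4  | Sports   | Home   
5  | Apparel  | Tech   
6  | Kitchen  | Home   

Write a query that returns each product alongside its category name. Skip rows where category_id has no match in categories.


INNER JOIN keeps only products rows whose category_id matches an id in categories. Walk through each product:
  - product 1 (Stapler): category_id=3 -> matches Outdoor
  - product 2 (Charger): category_id=5 -> matches Apparel
  - product 3 (Tablet): category_id=NULL, no match -> dropped
  - product 4 (Pen): category_id=3 -> matches Outdoor
  - product 5 (Notebook): category_id=NULL, no match -> dropped
  - product 6 (Keyboard): category_id=6 -> matches Kitchen
  - product 7 (Router): category_id=6 -> matches Kitchen
  - product 8 (Mouse): category_id=1 -> matches Books
  - product 9 (Speaker): category_id=4 -> matches Sports
So 2 of 9 rows are dropped.

SQL:
SELECT a.name, b.name AS category
FROM products a
INNER JOIN categories b ON a.category_id = b.id

Result:
name     | category
---------+---------
Stapler  | Outdoor 
Charger  | Apparel 
Pen      | Outdoor 
Keyboard | Kitchen 
Router   | Kitchen 
Mouse    | Books   
Speaker  | Sports  


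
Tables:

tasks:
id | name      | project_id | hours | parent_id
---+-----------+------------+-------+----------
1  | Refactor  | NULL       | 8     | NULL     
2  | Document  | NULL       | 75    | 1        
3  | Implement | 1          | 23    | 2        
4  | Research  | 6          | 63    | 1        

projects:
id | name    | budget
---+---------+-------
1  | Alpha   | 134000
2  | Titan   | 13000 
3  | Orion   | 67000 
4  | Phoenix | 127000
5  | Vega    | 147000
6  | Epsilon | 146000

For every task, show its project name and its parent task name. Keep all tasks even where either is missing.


Two LEFT JOINs from the same base table tasks: one to projects via project_id, one to tasks itself via parent_id. Both are LEFT so every task is preserved.
Match against projects:
  - task 1 (Refactor): project_id=NULL, no match -> kept with NULL
  - task 2 (Document): project_id=NULL, no match -> kept with NULL
  - task 3 (Implement): project_id=1 -> matches Alpha
  - task 4 (Research): project_id=6 -> matches Epsilon
Match against tasks (self):
  - task 1 (Refactor): parent_id=NULL -> NULL
  - task 2 (Document): parent_id=1 -> Refactor
  - task 3 (Implement): parent_id=2 -> Document
  - task 4 (Research): parent_id=1 -> Refactor

SQL:
SELECT a.name, b.name AS project, c.name AS parent
FROM tasks a
LEFT JOIN projects b ON a.project_id = b.id
LEFT JOIN tasks c ON a.parent_id = c.id

Result:
name      | project | parent  
----------+---------+---------
Refactor  | NULL    | NULL    
Document  | NULL    | Refactor
Implement | Alpha   | Document
Research  | Epsilon | Refactor


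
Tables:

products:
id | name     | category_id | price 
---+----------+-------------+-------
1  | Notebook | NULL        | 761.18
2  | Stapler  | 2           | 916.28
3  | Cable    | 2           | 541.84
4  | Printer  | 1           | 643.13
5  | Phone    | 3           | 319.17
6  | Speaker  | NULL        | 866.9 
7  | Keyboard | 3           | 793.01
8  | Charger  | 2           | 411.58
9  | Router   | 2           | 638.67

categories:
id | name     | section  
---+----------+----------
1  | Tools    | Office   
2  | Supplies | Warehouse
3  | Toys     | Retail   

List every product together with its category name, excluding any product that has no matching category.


INNER JOIN keeps only products rows whose category_id matches an id in categories. Walk through each product:
  - product 1 (Notebook): category_id=NULL, no match -> dropped
  - product 2 (Stapler): category_id=2 -> matches Supplies
  - product 3 (Cable): category_id=2 -> matches Supplies
  - product 4 (Printer): category_id=1 -> matches Tools
  - product 5 (Phone): category_id=3 -> matches Toys
  - product 6 (Speaker): category_id=NULL, no match -> dropped
  - product 7 (Keyboard): category_id=3 -> matches Toys
  - product 8 (Charger): category_id=2 -> matches Supplies
  - product 9 (Router): category_id=2 -> matches Supplies
So 2 of 9 rows are dropped.

SQL:
SELECT a.name, b.name AS category
FROM products a
INNER JOIN categories b ON a.category_id = b.id

Result:
name     | category
---------+---------
Stapler  | Supplies
Cable    | Supplies
Printer  | Tools   
Phone    | Toys    
Keyboard | Toys    
Charger  | Supplies
Router   | Supplies


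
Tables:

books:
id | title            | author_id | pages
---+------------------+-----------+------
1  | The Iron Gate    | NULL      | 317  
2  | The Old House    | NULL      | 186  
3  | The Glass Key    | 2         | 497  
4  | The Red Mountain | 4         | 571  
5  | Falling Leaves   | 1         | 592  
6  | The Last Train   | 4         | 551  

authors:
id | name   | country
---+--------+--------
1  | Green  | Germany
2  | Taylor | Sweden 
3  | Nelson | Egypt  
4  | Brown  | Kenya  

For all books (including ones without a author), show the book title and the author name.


LEFT JOIN keeps every row from books (the left table); where author_id has no match in authors, the author columns become NULL. Walk through each book:
  - book 1 (The Iron Gate): author_id=NULL, no match -> kept with NULL
  - book 2 (The Old House): author_id=NULL, no match -> kept with NULL
  - book 3 (The Glass Key): author_id=2 -> matches Taylor
  - book 4 (The Red Mountain): author_id=4 -> matches Brown
  - book 5 (Falling Leaves): author_id=1 -> matches Green
  - book 6 (The Last Train): author_id=4 -> matches Brown
All 6 rows appear; 2 have NULL author.

SQL:
SELECT a.title, b.name AS author
FROM books a
LEFT JOIN authors b ON a.author_id = b.id

Result:
title            | author
-----------------+-------
The Iron Gate    | NULL  
The Old House    | NULL  
The Glass Key    | Taylor
The Red Mountain | Brown 
Falling Leaves   | Green 
The Last Train   | Brown 


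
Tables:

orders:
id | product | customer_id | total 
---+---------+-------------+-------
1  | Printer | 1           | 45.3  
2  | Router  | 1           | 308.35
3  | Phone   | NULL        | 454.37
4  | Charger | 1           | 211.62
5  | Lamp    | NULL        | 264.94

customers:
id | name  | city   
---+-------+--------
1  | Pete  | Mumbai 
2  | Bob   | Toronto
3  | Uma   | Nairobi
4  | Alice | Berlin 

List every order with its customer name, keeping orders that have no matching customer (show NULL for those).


LEFT JOIN keeps every row from orders (the left table); where customer_id has no match in customers, the customer columns become NULL. Walk through each order:
  - order 1 (Printer): customer_id=1 -> matches Pete
  - order 2 (Router): customer_id=1 -> matches Pete
  - order 3 (Phone): customer_id=NULL, no match -> kept with NULL
  - order 4 (Charger): customer_id=1 -> matches Pete
  - order 5 (Lamp): customer_id=NULL, no match -> kept with NULL
All 5 rows appear; 2 have NULL customer.

SQL:
SELECT a.product, b.name AS customer
FROM orders a
LEFT JOIN customers b ON a.customer_id = b.id

Result:
product | customer
--------+---------
Printer | Pete    
Router  | Pete    
Phone   | NULL    
Charger | Pete    
Lamp    | NULL    


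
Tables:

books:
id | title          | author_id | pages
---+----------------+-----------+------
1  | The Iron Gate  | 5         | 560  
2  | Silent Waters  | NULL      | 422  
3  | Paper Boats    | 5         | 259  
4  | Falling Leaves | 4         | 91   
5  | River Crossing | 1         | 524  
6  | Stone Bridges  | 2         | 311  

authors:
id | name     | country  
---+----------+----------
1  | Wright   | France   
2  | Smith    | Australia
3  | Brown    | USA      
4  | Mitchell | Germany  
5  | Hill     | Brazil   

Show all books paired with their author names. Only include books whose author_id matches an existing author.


INNER JOIN keeps only books rows whose author_id matches an id in authors. Walk through each book:
  - book 1 (The Iron Gate): author_id=5 -> matches Hill
  - book 2 (Silent Waters): author_id=NULL, no match -> dropped
  - book 3 (Paper Boats): author_id=5 -> matches Hill
  - book 4 (Falling Leaves): author_id=4 -> matches Mitchell
  - book 5 (River Crossing): author_id=1 -> matches Wright
  - book 6 (Stone Bridges): author_id=2 -> matches Smith
So 1 of 6 rows is dropped.

SQL:
SELECT a.title, b.name AS author
FROM books a
INNER JOIN authors b ON a.author_id = b.id

Result:
title          | author  
---------------+---------
The Iron Gate  | Hill    
Paper Boats    | Hill    
Falling Leaves | Mitchell
River Crossing | Wright  
Stone Bridges  | Smith   


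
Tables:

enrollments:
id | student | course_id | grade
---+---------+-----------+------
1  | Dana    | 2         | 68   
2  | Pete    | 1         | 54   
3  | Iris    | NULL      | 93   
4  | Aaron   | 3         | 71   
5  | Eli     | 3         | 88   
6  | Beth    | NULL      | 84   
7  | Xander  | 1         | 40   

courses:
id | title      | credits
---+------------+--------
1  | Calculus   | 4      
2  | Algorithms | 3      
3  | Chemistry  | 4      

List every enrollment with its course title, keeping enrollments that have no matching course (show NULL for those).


LEFT JOIN keeps every row from enrollments (the left table); where course_id has no match in courses, the course columns become NULL. Walk through each enrollment:
  - enrollment 1 (Dana): course_id=2 -> matches Algorithms
  - enrollment 2 (Pete): course_id=1 -> matches Calculus
  - enrollment 3 (Iris): course_id=NULL, no match -> kept with NULL
  - enrollment 4 (Aaron): course_id=3 -> matches Chemistry
  - enrollment 5 (Eli): course_id=3 -> matches Chemistry
  - enrollment 6 (Beth): course_id=NULL, no match -> kept with NULL
  - enrollment 7 (Xander): course_id=1 -> matches Calculus
All 7 rows appear; 2 have NULL course.

SQL:
SELECT a.student, b.title AS course
FROM enrollments a
LEFT JOIN courses b ON a.course_id = b.id

Result:
student | course    
--------+-----------
Dana    | Algorithms
Pete    | Calculus  
Iris    | NULL      
Aaron   | Chemistry 
Eli     | Chemistry 
Beth    | NULL      
Xander  | Calculus  


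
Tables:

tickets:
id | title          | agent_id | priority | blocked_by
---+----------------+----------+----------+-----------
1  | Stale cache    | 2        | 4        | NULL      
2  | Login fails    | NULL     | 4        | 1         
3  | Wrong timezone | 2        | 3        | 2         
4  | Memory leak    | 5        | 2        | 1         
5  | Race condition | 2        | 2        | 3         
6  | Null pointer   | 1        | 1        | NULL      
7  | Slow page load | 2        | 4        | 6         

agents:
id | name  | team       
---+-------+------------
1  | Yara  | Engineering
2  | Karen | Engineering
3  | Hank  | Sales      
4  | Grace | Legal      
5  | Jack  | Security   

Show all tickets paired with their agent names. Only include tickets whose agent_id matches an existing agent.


INNER JOIN keeps only tickets rows whose agent_id matches an id in agents. Walk through each ticket:
  - ticket 1 (Stale cache): agent_id=2 -> matches Karen
  - ticket 2 (Login fails): agent_id=NULL, no match -> dropped
  - ticket 3 (Wrong timezone): agent_id=2 -> matches Karen
  - ticket 4 (Memory leak): agent_id=5 -> matches Jack
  - ticket 5 (Race condition): agent_id=2 -> matches Karen
  - ticket 6 (Null pointer): agent_id=1 -> matches Yara
  - ticket 7 (Slow page load): agent_id=2 -> matches Karen
So 1 of 7 rows is dropped.

SQL:
SELECT a.title, b.name AS agent
FROM tickets a
INNER JOIN agents b ON a.agent_id = b.id

Result:
title          | agent
---------------+------
Stale cache    | Karen
Wrong timezone | Karen
Memory leak    | Jack 
Race condition | Karen
Null pointer   | Yara 
Slow page load | Karen


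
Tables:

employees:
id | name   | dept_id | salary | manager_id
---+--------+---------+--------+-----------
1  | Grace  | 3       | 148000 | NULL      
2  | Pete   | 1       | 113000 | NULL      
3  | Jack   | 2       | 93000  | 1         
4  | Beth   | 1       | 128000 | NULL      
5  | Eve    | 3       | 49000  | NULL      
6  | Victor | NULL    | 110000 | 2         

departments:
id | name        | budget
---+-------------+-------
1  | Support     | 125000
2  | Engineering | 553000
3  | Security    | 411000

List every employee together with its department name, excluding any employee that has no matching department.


INNER JOIN keeps only employees rows whose dept_id matches an id in departments. Walk through each employee:
  - employee 1 (Grace): dept_id=3 -> matches Security
  - employee 2 (Pete): dept_id=1 -> matches Support
  - employee 3 (Jack): dept_id=2 -> matches Engineering
  - employee 4 (Beth): dept_id=1 -> matches Support
  - employee 5 (Eve): dept_id=3 -> matches Security
  - employee 6 (Victor): dept_id=NULL, no match -> dropped
So 1 of 6 rows is dropped.

SQL:
SELECT a.name, b.name AS department
FROM employees a
INNER JOIN departments b ON a.dept_id = b.id

Result:
name  | department 
------+------------
Grace | Security   
Pete  | Support    
Jack  | Engineering
Beth  | Support    
Eve   | Security   


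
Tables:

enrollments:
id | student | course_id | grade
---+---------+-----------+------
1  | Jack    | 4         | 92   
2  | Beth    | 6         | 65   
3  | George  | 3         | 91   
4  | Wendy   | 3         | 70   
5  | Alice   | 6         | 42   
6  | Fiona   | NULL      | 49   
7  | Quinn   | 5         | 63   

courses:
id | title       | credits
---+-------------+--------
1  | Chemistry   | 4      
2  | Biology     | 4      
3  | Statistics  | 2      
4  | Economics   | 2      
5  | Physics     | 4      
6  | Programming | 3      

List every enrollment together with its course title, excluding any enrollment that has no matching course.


INNER JOIN keeps only enrollments rows whose course_id matches an id in courses. Walk through each enrollment:
  - enrollment 1 (Jack): course_id=4 -> matches Economics
  - enrollment 2 (Beth): course_id=6 -> matches Programming
  - enrollment 3 (George): course_id=3 -> matches Statistics
  - enrollment 4 (Wendy): course_id=3 -> matches Statistics
  - enrollment 5 (Alice): course_id=6 -> matches Programming
  - enrollment 6 (Fiona): course_id=NULL, no match -> dropped
  - enrollment 7 (Quinn): course_id=5 -> matches Physics
So 1 of 7 rows is dropped.

SQL:
SELECT a.student, b.title AS course
FROM enrollments a
INNER JOIN courses b ON a.course_id = b.id

Result:
student | course     
--------+------------
Jack    | Economics  
Beth    | Programming
George  | Statistics 
Wendy   | Statistics 
Alice   | Programming
Quinn   | Physics    


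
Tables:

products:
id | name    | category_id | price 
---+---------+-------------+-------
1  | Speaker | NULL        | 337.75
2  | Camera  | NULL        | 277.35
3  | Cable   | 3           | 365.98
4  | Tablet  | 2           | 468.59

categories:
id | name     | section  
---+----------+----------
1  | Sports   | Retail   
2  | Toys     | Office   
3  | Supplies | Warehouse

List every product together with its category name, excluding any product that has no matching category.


INNER JOIN keeps only products rows whose category_id matches an id in categories. Walk through each product:
  - product 1 (Speaker): category_id=NULL, no match -> dropped
  - product 2 (Camera): category_id=NULL, no match -> dropped
  - product 3 (Cable): category_id=3 -> matches Supplies
  - product 4 (Tablet): category_id=2 -> matches Toys
So 2 of 4 rows are dropped.

SQL:
SELECT a.name, b.name AS category
FROM products a
INNER JOIN categories b ON a.category_id = b.id

Result:
name   | category
-------+---------
Cable  | Supplies
Tablet | Toys    


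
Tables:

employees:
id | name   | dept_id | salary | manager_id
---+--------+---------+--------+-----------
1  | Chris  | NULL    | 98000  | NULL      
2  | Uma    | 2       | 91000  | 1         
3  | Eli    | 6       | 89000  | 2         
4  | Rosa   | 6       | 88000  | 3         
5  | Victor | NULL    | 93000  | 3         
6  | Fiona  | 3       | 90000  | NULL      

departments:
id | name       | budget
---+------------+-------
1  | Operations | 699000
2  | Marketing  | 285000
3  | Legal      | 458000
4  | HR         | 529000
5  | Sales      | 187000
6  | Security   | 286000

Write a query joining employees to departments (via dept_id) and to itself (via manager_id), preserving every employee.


Two LEFT JOINs from the same base table employees: one to departments via dept_id, one to employees itself via manager_id. Both are LEFT so every employee is preserved.
Match against departments:
  - employee 1 (Chris): dept_id=NULL, no match -> kept with NULL
  - employee 2 (Uma): dept_id=2 -> matches Marketing
  - employee 3 (Eli): dept_id=6 -> matches Security
  - employee 4 (Rosa): dept_id=6 -> matches Security
  - employee 5 (Victor): dept_id=NULL, no match -> kept with NULL
  - employee 6 (Fiona): dept_id=3 -> matches Legal
Match against employees (self):
  - employee 1 (Chris): manager_id=NULL -> NULL
  - employee 2 (Uma): manager_id=1 -> Chris
  - employee 3 (Eli): manager_id=2 -> Uma
  - employee 4 (Rosa): manager_id=3 -> Eli
  - employee 5 (Victor): manager_id=3 -> Eli
  - employee 6 (Fiona): manager_id=NULL -> NULL

SQL:
SELECT a.name, b.name AS department, c.name AS manager
FROM employees a
LEFT JOIN departments b ON a.dept_id = b.id
LEFT JOIN employees c ON a.manager_id = c.id

Result:
name   | department | manager
-------+------------+--------
Chris  | NULL       | NULL   
Uma    | Marketing  | Chris  
Eli    | Security   | Uma    
Rosa   | Security   | Eli    
Victor | NULL       | Eli    
Fiona  | Legal      | NULL   


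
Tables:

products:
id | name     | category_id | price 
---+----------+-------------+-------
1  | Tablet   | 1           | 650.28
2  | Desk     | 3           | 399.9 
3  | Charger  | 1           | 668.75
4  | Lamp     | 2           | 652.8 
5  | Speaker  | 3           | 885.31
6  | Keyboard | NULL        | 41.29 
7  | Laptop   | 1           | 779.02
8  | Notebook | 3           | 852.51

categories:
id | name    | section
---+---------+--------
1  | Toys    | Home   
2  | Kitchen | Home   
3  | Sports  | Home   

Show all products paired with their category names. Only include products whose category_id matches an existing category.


INNER JOIN keeps only products rows whose category_id matches an id in categories. Walk through each product:
  - product 1 (Tablet): category_id=1 -> matches Toys
  - product 2 (Desk): category_id=3 -> matches Sports
  - product 3 (Charger): category_id=1 -> matches Toys
  - product 4 (Lamp): category_id=2 -> matches Kitchen
  - product 5 (Speaker): category_id=3 -> matches Sports
  - product 6 (Keyboard): category_id=NULL, no match -> dropped
  - product 7 (Laptop): category_id=1 -> matches Toys
  - product 8 (Notebook): category_id=3 -> matches Sports
So 1 of 8 rows is dropped.

SQL:
SELECT a.name, b.name AS category
FROM products a
INNER JOIN categories b ON a.category_id = b.id

Result:
name     | category
---------+---------
Tablet   | Toys    
Desk     | Sports  
Charger  | Toys    
Lamp     | Kitchen 
Speaker  | Sports  
Laptop   | Toys    
Notebook | Sports  


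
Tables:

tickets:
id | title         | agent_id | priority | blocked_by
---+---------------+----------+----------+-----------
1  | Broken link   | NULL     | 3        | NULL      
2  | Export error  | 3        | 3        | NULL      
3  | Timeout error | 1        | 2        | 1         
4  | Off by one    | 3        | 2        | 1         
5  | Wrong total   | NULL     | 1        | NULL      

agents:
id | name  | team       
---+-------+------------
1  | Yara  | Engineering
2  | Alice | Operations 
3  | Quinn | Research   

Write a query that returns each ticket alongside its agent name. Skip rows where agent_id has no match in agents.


INNER JOIN keeps only tickets rows whose agent_id matches an id in agents. Walk through each ticket:
  - ticket 1 (Broken link): agent_id=NULL, no match -> dropped
  - ticket 2 (Export error): agent_id=3 -> matches Quinn
  - ticket 3 (Timeout error): agent_id=1 -> matches Yara
  - ticket 4 (Off by one): agent_id=3 -> matches Quinn
  - ticket 5 (Wrong total): agent_id=NULL, no match -> dropped
So 2 of 5 rows are dropped.

SQL:
SELECT a.title, b.name AS agent
FROM tickets a
INNER JOIN agents b ON a.agent_id = b.id

Result:
title         | agent
--------------+------
Export error  | Quinn
Timeout error | Yara 
Off by one    | Quinn


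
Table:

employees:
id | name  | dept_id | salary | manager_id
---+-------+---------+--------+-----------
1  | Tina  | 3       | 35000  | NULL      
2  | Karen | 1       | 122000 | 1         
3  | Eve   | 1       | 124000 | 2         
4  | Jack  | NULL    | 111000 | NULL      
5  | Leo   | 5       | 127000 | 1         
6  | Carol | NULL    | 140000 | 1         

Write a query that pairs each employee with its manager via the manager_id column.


This is a self-join: employees is joined to a second copy of itself, matching each row's manager_id to another row's id. Use LEFT JOIN so rows with manager_id=NULL are kept.
  - employee 1 (Tina): manager_id=NULL -> NULL
  - employee 2 (Karen): manager_id=1 -> Tina
  - employee 3 (Eve): manager_id=2 -> Karen
  - employee 4 (Jack): manager_id=NULL -> NULL
  - employee 5 (Leo): manager_id=1 -> Tina
  - employee 6 (Carol): manager_id=1 -> Tina

SQL:
SELECT a.name AS item, b.name AS manager
FROM employees a
LEFT JOIN employees b ON a.manager_id = b.id

Result:
item  | manager
------+--------
Tina  | NULL   
Karen | Tina   
Eve   | Karen  
Jack  | NULL   
Leo   | Tina   
Carol | Tina   
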